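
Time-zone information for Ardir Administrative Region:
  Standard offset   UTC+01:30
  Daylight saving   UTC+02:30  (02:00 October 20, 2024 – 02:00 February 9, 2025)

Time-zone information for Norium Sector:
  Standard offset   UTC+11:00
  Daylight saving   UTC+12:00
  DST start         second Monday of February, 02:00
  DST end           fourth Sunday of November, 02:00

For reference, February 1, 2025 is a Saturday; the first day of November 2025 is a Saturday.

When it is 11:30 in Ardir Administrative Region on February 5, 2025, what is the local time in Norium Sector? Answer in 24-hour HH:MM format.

February 5, 2025 falls between 20 October 2024 and 9 February 2025, so daylight saving is in effect and Ardir Administrative Region is at UTC+02:30.
11:30 Ardir Administrative Region − 2h30m = 09:00 UTC.
1 February 2025 is a Saturday, so the first Monday is February 3 and the second is February 10.
1 November 2025 is a Saturday, so the first Sunday is November 2 and the fourth is November 23.
At the standard offset (UTC+11:00), 09:00 UTC + 11h = 20:00 Norium Sector standard time.
Daylight saving runs 10 February – 23 November; the standard-time date in Norium Sector, February 5, 2025, is outside that window, so Norium Sector is on standard time at UTC+11:00.
09:00 UTC + 11h = 20:00 Norium Sector.

20:00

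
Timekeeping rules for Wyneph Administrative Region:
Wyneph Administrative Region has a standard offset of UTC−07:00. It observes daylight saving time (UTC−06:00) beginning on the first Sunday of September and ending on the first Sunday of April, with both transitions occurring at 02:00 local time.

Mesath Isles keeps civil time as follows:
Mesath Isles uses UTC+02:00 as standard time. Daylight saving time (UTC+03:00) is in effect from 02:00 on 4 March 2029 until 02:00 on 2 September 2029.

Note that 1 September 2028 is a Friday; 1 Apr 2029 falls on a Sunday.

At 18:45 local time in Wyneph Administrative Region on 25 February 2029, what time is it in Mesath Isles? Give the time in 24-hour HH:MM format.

02:45

1 September 2028 is a Friday, so the first Sunday is September 3.
1 April 2029 is a Sunday, so the first Sunday is April 1.
25 February 2029 falls between 3 September 2028 and 1 April 2029, so daylight saving is in effect and Wyneph Administrative Region is at UTC−06:00.
18:45 Wyneph Administrative Region + 6h = 00:45 UTC (rolling into the next day, 26 February 2029).
At the standard offset (UTC+02:00), 00:45 UTC + 2h = 02:45 Mesath Isles standard time.
Daylight saving runs 4 March – 2 September; the standard-time date in Mesath Isles, 26 February 2029, is outside that window, so Mesath Isles is on standard time at UTC+02:00.
00:45 UTC + 2h = 02:45 Mesath Isles.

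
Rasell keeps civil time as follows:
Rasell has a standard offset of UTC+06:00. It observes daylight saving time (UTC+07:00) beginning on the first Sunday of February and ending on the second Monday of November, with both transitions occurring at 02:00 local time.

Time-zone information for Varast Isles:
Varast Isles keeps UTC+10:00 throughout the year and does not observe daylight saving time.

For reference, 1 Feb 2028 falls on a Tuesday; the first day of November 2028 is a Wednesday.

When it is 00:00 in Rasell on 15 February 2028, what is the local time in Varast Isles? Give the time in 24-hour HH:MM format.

1 February 2028 is a Tuesday, so the first Sunday is February 6.
1 November 2028 is a Wednesday, so the first Monday is November 6 and the second is November 13.
15 February 2028 lies within the daylight-saving period (6 February – 13 November), so Rasell is on daylight time, UTC+07:00.
00:00 Rasell − 7h = 17:00 UTC (rolling into the previous day, 14 February 2028).
Varast Isles stays on UTC+10:00 all year.
17:00 UTC + 10h = 03:00 Varast Isles (rolling into the next day, 15 February 2028).

03:00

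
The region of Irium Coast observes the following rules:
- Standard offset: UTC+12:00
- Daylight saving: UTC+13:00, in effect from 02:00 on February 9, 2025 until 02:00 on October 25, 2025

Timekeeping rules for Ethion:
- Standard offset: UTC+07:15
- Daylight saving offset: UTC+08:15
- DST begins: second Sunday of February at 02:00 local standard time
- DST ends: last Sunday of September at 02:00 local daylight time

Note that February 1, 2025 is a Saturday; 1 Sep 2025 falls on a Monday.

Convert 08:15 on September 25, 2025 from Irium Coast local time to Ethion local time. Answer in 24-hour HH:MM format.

03:30

September 25, 2025 falls between 9 February and 25 October, so daylight saving is in effect and Irium Coast is at UTC+13:00.
08:15 Irium Coast − 13h = 19:15 UTC (rolling into the previous day, 24 September 2025).
1 February 2025 is a Saturday, so the first Sunday is February 2 and the second is February 9.
1 September 2025 is a Monday, so Sundays fall on 7, 14, 21, 28; the last is September 28.
At the standard offset (UTC+07:15), 19:15 UTC + 7h15m = 02:30 Ethion standard time (rolling into the next day, 25 September 2025).
The standard-time date in Ethion, September 25, 2025, falls between 9 February and 28 September, so daylight saving is in effect and Ethion is at UTC+08:15.
19:15 UTC + 8h15m = 03:30 Ethion (rolling into the next day, 25 September 2025).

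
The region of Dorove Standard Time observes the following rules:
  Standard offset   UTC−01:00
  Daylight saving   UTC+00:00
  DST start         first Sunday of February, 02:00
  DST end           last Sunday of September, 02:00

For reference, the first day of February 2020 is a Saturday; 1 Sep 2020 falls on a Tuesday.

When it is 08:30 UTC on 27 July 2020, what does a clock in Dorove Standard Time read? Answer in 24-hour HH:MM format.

1 February 2020 is a Saturday, so the first Sunday is February 2.
1 September 2020 is a Tuesday, so Sundays fall on 6, 13, 20, 27; the last is September 27.
At the standard offset (UTC−01:00), 08:30 UTC − 1h = 07:30 Dorove Standard Time standard time.
Daylight saving runs 2 February – 27 September; the standard-time date in Dorove Standard Time, 27 July 2020, is inside that window, so Dorove Standard Time is at UTC+00:00.
08:30 UTC + 0h = 08:30 local.

08:30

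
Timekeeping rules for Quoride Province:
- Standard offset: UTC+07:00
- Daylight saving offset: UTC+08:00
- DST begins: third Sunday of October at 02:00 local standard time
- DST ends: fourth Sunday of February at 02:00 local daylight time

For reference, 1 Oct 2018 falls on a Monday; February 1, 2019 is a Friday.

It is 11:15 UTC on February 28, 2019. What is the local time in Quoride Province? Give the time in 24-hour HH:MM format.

1 October 2018 is a Monday, so the first Sunday is October 7 and the third is October 21.
1 February 2019 is a Friday, so the first Sunday is February 3 and the fourth is February 24.
At the standard offset (UTC+07:00), 11:15 UTC + 7h = 18:15 Quoride Province standard time.
Daylight saving runs 21 October 2018 – 24 February 2019; the standard-time date in Quoride Province, February 28, 2019, is outside that window, so Quoride Province is on standard time at UTC+07:00.
11:15 UTC + 7h = 18:15 local.

18:15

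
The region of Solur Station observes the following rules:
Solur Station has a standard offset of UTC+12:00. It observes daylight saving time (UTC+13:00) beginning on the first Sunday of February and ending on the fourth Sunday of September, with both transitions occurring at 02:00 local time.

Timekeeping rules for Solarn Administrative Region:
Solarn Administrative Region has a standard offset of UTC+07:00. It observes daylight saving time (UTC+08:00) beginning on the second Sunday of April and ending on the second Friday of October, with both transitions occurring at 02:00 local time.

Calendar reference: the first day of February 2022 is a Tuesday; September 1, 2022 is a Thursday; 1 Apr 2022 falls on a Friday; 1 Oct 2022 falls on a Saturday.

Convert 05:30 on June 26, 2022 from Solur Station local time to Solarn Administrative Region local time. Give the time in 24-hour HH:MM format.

1 February 2022 is a Tuesday, so the first Sunday is February 6.
1 September 2022 is a Thursday, so the first Sunday is September 4 and the fourth is September 25.
Daylight saving runs 6 February – 25 September; June 26, 2022 is inside that window, so Solur Station is at UTC+13:00.
05:30 Solur Station − 13h = 16:30 UTC (rolling into the previous day, 25 June 2022).
1 April 2022 is a Friday, so the first Sunday is April 3 and the second is April 10.
1 October 2022 is a Saturday, so the first Friday is October 7 and the second is October 14.
At the standard offset (UTC+07:00), 16:30 UTC + 7h = 23:30 Solarn Administrative Region standard time.
The standard-time date in Solarn Administrative Region, June 25, 2022, falls between 10 April and 14 October, so daylight saving is in effect and Solarn Administrative Region is at UTC+08:00.
16:30 UTC + 8h = 00:30 Solarn Administrative Region (rolling into the next day, 26 June 2022).

00:30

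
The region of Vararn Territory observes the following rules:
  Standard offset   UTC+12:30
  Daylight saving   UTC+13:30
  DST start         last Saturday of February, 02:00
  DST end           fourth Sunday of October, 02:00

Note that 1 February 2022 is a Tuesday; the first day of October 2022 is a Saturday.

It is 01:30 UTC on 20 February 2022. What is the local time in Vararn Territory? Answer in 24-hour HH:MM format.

14:00

1 February 2022 is a Tuesday, so Saturdays fall on 5, 12, 19, 26; the last is February 26.
1 October 2022 is a Saturday, so the first Sunday is October 2 and the fourth is October 23.
At the standard offset (UTC+12:30), 01:30 UTC + 12h30m = 14:00 Vararn Territory standard time.
Daylight saving runs 26 February – 23 October; the standard-time date in Vararn Territory, 20 February 2022, is outside that window, so Vararn Territory is on standard time at UTC+12:30.
01:30 UTC + 12h30m = 14:00 local.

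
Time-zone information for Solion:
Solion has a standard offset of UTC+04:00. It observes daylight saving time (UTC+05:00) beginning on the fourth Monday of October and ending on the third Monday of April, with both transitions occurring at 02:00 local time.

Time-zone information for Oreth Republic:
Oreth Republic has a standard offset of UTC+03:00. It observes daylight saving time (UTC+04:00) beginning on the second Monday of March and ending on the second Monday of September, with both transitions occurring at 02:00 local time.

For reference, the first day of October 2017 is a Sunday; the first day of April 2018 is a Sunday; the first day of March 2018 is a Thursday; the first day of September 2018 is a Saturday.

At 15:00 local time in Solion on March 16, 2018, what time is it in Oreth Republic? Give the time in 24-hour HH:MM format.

1 October 2017 is a Sunday, so the first Monday is October 2 and the fourth is October 23.
1 April 2018 is a Sunday, so the first Monday is April 2 and the third is April 16.
March 16, 2018 lies within the daylight-saving period (23 October 2017 – 16 April 2018), so Solion is on daylight time, UTC+05:00.
15:00 Solion − 5h = 10:00 UTC.
1 March 2018 is a Thursday, so the first Monday is March 5 and the second is March 12.
1 September 2018 is a Saturday, so the first Monday is September 3 and the second is September 10.
At the standard offset (UTC+03:00), 10:00 UTC + 3h = 13:00 Oreth Republic standard time.
Daylight saving runs 12 March – 10 September; the standard-time date in Oreth Republic, March 16, 2018, is inside that window, so Oreth Republic is at UTC+04:00.
10:00 UTC + 4h = 14:00 Oreth Republic.

14:00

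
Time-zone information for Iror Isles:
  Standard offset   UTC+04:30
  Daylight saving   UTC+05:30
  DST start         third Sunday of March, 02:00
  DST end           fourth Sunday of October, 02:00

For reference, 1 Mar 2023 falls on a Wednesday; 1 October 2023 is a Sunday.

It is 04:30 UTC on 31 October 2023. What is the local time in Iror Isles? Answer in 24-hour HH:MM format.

1 March 2023 is a Wednesday, so the first Sunday is March 5 and the third is March 19.
1 October 2023 is a Sunday, so the first Sunday is October 1 and the fourth is October 22.
At the standard offset (UTC+04:30), 04:30 UTC + 4h30m = 09:00 Iror Isles standard time.
The standard-time date in Iror Isles, 31 October 2023, does not fall between 19 March and 22 October, so daylight saving is not in effect and Iror Isles is at UTC+04:30.
04:30 UTC + 4h30m = 09:00 local.

09:00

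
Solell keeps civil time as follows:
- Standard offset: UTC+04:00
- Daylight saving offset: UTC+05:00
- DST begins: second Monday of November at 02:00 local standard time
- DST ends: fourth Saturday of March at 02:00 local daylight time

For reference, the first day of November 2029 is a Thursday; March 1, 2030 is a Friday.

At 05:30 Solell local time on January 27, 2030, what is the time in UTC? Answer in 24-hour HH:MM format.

1 November 2029 is a Thursday, so the first Monday is November 5 and the second is November 12.
1 March 2030 is a Friday, so the first Saturday is March 2 and the fourth is March 23.
January 27, 2030 falls between 12 November 2029 and 23 March 2030, so daylight saving is in effect and Solell is at UTC+05:00.
05:30 local − 5h = 00:30 UTC.

00:30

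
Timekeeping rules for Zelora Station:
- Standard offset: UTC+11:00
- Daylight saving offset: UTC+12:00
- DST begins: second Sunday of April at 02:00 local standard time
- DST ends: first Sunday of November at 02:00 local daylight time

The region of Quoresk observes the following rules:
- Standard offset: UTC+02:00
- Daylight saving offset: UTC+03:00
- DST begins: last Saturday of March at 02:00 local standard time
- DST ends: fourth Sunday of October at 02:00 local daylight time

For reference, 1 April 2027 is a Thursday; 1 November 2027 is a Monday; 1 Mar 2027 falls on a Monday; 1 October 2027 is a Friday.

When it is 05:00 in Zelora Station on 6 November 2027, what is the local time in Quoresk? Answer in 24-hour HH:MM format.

19:00

1 April 2027 is a Thursday, so the first Sunday is April 4 and the second is April 11.
1 November 2027 is a Monday, so the first Sunday is November 7.
Daylight saving runs 11 April – 7 November; 6 November 2027 is inside that window, so Zelora Station is at UTC+12:00.
05:00 Zelora Station − 12h = 17:00 UTC (rolling into the previous day, 5 November 2027).
1 March 2027 is a Monday, so Saturdays fall on 6, 13, 20, 27; the last is March 27.
1 October 2027 is a Friday, so the first Sunday is October 3 and the fourth is October 24.
At the standard offset (UTC+02:00), 17:00 UTC + 2h = 19:00 Quoresk standard time.
The standard-time date in Quoresk, 5 November 2027, is outside the daylight-saving period (27 March – 24 October), so Quoresk is on standard time, UTC+02:00.
17:00 UTC + 2h = 19:00 Quoresk.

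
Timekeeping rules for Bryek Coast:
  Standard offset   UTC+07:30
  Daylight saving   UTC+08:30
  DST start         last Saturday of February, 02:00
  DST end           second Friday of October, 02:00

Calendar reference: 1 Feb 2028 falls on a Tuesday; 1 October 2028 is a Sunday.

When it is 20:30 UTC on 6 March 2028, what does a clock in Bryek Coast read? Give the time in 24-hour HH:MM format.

05:00

1 February 2028 is a Tuesday, so Saturdays fall on 5, 12, 19, 26; the last is February 26.
1 October 2028 is a Sunday, so the first Friday is October 6 and the second is October 13.
At the standard offset (UTC+07:30), 20:30 UTC + 7h30m = 04:00 Bryek Coast standard time (rolling into the next day, 7 March 2028).
Daylight saving runs 26 February – 13 October; the standard-time date in Bryek Coast, 7 March 2028, is inside that window, so Bryek Coast is at UTC+08:30.
20:30 UTC + 8h30m = 05:00 local (rolling into the next day, 7 March 2028).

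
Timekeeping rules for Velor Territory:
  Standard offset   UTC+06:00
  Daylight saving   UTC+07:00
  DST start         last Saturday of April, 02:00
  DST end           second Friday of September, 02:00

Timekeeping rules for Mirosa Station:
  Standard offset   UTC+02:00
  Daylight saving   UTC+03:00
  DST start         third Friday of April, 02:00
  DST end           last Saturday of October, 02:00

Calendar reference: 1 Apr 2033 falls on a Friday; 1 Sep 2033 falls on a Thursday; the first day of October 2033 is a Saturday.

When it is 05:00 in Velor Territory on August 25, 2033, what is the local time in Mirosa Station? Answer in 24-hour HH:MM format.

01:00

1 April 2033 is a Friday, so Saturdays fall on 2, 9, 16, 23, 30; the last is April 30.
1 September 2033 is a Thursday, so the first Friday is September 2 and the second is September 9.
August 25, 2033 lies within the daylight-saving period (30 April – 9 September), so Velor Territory is on daylight time, UTC+07:00.
05:00 Velor Territory − 7h = 22:00 UTC (rolling into the previous day, 24 August 2033).
1 April 2033 is a Friday, so the first Friday is April 1 and the third is April 15.
1 October 2033 is a Saturday, so Saturdays fall on 1, 8, 15, 22, 29; the last is October 29.
At the standard offset (UTC+02:00), 22:00 UTC + 2h = 00:00 Mirosa Station standard time (rolling into the next day, 25 August 2033).
The standard-time date in Mirosa Station, August 25, 2033, lies within the daylight-saving period (15 April – 29 October), so Mirosa Station is on daylight time, UTC+03:00.
22:00 UTC + 3h = 01:00 Mirosa Station (rolling into the next day, 25 August 2033).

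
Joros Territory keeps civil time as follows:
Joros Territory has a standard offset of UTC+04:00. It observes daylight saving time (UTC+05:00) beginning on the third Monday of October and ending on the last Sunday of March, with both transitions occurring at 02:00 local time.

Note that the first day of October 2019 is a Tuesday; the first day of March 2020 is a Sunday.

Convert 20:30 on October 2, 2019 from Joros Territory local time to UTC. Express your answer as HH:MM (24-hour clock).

16:30

1 October 2019 is a Tuesday, so the first Monday is October 7 and the third is October 21.
1 March 2020 is a Sunday, so Sundays fall on 1, 8, 15, 22, 29; the last is March 29.
October 2, 2019 is outside the daylight-saving period (21 October 2019 – 29 March 2020), so Joros Territory is on standard time, UTC+04:00.
20:30 local − 4h = 16:30 UTC.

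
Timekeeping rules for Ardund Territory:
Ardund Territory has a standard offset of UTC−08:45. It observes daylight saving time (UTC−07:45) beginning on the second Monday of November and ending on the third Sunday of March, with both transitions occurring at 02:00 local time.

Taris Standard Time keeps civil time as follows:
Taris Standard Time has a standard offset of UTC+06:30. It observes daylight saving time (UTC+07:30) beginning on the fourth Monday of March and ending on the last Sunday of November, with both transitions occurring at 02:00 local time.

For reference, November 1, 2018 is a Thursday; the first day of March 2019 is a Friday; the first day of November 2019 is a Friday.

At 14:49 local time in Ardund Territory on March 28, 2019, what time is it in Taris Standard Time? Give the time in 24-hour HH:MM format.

07:04

1 November 2018 is a Thursday, so the first Monday is November 5 and the second is November 12.
1 March 2019 is a Friday, so the first Sunday is March 3 and the third is March 17.
March 28, 2019 does not fall between 12 November 2018 and 17 March 2019, so daylight saving is not in effect and Ardund Territory is at UTC−08:45.
14:49 Ardund Territory + 8h45m = 23:34 UTC.
1 March 2019 is a Friday, so the first Monday is March 4 and the fourth is March 25.
1 November 2019 is a Friday, so Sundays fall on 3, 10, 17, 24; the last is November 24.
At the standard offset (UTC+06:30), 23:34 UTC + 6h30m = 06:04 Taris Standard Time standard time (rolling into the next day, 29 March 2019).
The standard-time date in Taris Standard Time, March 29, 2019, falls between 25 March and 24 November, so daylight saving is in effect and Taris Standard Time is at UTC+07:30.
23:34 UTC + 7h30m = 07:04 Taris Standard Time (rolling into the next day, 29 March 2019).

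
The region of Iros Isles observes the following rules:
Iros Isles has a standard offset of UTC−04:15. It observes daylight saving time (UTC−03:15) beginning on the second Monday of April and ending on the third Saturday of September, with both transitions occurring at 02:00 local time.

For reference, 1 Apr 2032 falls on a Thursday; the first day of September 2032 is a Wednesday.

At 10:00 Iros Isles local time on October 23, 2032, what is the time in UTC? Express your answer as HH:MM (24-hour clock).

1 April 2032 is a Thursday, so the first Monday is April 5 and the second is April 12.
1 September 2032 is a Wednesday, so the first Saturday is September 4 and the third is September 18.
October 23, 2032 does not fall between 12 April and 18 September, so daylight saving is not in effect and Iros Isles is at UTC−04:15.
10:00 local + 4h15m = 14:15 UTC.

14:15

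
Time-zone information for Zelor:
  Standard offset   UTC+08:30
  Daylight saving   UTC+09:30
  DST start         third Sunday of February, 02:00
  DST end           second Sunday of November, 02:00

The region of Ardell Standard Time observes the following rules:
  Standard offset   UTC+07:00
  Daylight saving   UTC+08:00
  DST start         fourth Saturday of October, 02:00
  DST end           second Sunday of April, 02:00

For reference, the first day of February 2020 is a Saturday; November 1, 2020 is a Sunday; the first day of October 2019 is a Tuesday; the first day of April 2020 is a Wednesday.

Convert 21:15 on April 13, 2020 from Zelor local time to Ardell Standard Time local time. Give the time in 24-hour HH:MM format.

1 February 2020 is a Saturday, so the first Sunday is February 2 and the third is February 16.
1 November 2020 is a Sunday, so the first Sunday is November 1 and the second is November 8.
April 13, 2020 falls between 16 February and 8 November, so daylight saving is in effect and Zelor is at UTC+09:30.
21:15 Zelor − 9h30m = 11:45 UTC.
1 October 2019 is a Tuesday, so the first Saturday is October 5 and the fourth is October 26.
1 April 2020 is a Wednesday, so the first Sunday is April 5 and the second is April 12.
At the standard offset (UTC+07:00), 11:45 UTC + 7h = 18:45 Ardell Standard Time standard time.
Daylight saving runs 26 October 2019 – 12 April 2020; the standard-time date in Ardell Standard Time, April 13, 2020, is outside that window, so Ardell Standard Time is on standard time at UTC+07:00.
11:45 UTC + 7h = 18:45 Ardell Standard Time.

18:45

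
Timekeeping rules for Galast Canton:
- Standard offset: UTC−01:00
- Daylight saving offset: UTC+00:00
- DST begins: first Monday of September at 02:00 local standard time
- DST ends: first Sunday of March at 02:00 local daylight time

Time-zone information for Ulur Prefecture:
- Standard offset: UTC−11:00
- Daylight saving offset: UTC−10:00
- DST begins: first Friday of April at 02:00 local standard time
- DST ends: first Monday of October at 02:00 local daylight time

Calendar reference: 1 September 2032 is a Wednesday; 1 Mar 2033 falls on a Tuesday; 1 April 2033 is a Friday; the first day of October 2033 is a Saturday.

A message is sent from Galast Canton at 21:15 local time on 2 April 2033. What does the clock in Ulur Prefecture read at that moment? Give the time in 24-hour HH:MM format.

1 September 2032 is a Wednesday, so the first Monday is September 6.
1 March 2033 is a Tuesday, so the first Sunday is March 6.
2 April 2033 does not fall between 6 September 2032 and 6 March 2033, so daylight saving is not in effect and Galast Canton is at UTC−01:00.
21:15 Galast Canton + 1h = 22:15 UTC.
1 April 2033 is a Friday, so the first Friday is April 1.
1 October 2033 is a Saturday, so the first Monday is October 3.
At the standard offset (UTC−11:00), 22:15 UTC − 11h = 11:15 Ulur Prefecture standard time.
The standard-time date in Ulur Prefecture, 2 April 2033, falls between 1 April and 3 October, so daylight saving is in effect and Ulur Prefecture is at UTC−10:00.
22:15 UTC − 10h = 12:15 Ulur Prefecture.

12:15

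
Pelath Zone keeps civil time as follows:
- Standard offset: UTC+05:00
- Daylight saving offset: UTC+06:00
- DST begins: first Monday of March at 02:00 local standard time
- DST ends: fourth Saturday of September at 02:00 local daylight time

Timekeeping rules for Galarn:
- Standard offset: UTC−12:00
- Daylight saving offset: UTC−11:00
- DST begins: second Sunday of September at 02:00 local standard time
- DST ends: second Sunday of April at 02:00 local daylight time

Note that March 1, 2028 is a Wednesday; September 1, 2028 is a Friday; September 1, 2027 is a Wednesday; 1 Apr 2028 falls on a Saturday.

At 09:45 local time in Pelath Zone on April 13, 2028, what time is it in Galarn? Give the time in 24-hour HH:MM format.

1 March 2028 is a Wednesday, so the first Monday is March 6.
1 September 2028 is a Friday, so the first Saturday is September 2 and the fourth is September 23.
Daylight saving runs 6 March – 23 September; April 13, 2028 is inside that window, so Pelath Zone is at UTC+06:00.
09:45 Pelath Zone − 6h = 03:45 UTC.
1 September 2027 is a Wednesday, so the first Sunday is September 5 and the second is September 12.
1 April 2028 is a Saturday, so the first Sunday is April 2 and the second is April 9.
At the standard offset (UTC−12:00), 03:45 UTC − 12h = 15:45 Galarn standard time (rolling into the previous day, 12 April 2028).
The standard-time date in Galarn, April 12, 2028, does not fall between 12 September 2027 and 9 April 2028, so daylight saving is not in effect and Galarn is at UTC−12:00.
03:45 UTC − 12h = 15:45 Galarn (rolling into the previous day, 12 April 2028).

15:45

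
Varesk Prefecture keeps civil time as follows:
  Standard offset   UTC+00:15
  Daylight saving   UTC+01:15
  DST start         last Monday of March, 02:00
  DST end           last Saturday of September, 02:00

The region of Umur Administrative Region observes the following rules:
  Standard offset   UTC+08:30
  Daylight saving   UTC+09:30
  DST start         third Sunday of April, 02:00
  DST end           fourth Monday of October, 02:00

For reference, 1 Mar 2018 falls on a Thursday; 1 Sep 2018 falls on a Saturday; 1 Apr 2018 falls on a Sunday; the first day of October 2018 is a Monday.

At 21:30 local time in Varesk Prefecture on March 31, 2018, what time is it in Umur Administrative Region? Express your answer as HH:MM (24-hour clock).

04:45

1 March 2018 is a Thursday, so Mondays fall on 5, 12, 19, 26; the last is March 26.
1 September 2018 is a Saturday, so Saturdays fall on 1, 8, 15, 22, 29; the last is September 29.
March 31, 2018 falls between 26 March and 29 September, so daylight saving is in effect and Varesk Prefecture is at UTC+01:15.
21:30 Varesk Prefecture − 1h15m = 20:15 UTC.
1 April 2018 is a Sunday, so the first Sunday is April 1 and the third is April 15.
1 October 2018 is a Monday, so the first Monday is October 1 and the fourth is October 22.
At the standard offset (UTC+08:30), 20:15 UTC + 8h30m = 04:45 Umur Administrative Region standard time (rolling into the next day, 1 April 2018).
The standard-time date in Umur Administrative Region, April 1, 2018, is outside the daylight-saving period (15 April – 22 October), so Umur Administrative Region is on standard time, UTC+08:30.
20:15 UTC + 8h30m = 04:45 Umur Administrative Region (rolling into the next day, 1 April 2018).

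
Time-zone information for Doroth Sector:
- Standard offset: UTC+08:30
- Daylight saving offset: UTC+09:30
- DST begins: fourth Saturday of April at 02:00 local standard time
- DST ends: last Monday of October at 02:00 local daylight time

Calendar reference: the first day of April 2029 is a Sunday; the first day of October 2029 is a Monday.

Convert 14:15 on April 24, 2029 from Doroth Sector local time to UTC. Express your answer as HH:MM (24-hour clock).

1 April 2029 is a Sunday, so the first Saturday is April 7 and the fourth is April 28.
1 October 2029 is a Monday, so Mondays fall on 1, 8, 15, 22, 29; the last is October 29.
April 24, 2029 is outside the daylight-saving period (28 April – 29 October), so Doroth Sector is on standard time, UTC+08:30.
14:15 local − 8h30m = 05:45 UTC.

05:45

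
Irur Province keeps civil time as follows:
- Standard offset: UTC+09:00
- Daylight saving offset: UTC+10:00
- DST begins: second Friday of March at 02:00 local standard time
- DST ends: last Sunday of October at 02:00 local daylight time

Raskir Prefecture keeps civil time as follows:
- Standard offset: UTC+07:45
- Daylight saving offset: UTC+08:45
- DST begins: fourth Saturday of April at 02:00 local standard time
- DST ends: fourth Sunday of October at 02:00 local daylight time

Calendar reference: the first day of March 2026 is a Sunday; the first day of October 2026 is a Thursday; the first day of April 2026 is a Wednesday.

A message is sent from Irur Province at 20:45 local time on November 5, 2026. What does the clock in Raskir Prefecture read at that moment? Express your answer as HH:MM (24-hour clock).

1 March 2026 is a Sunday, so the first Friday is March 6 and the second is March 13.
1 October 2026 is a Thursday, so Sundays fall on 4, 11, 18, 25; the last is October 25.
November 5, 2026 does not fall between 13 March and 25 October, so daylight saving is not in effect and Irur Province is at UTC+09:00.
20:45 Irur Province − 9h = 11:45 UTC.
1 April 2026 is a Wednesday, so the first Saturday is April 4 and the fourth is April 25.
1 October 2026 is a Thursday, so the first Sunday is October 4 and the fourth is October 25.
At the standard offset (UTC+07:45), 11:45 UTC + 7h45m = 19:30 Raskir Prefecture standard time.
Daylight saving runs 25 April – 25 October; the standard-time date in Raskir Prefecture, November 5, 2026, is outside that window, so Raskir Prefecture is on standard time at UTC+07:45.
11:45 UTC + 7h45m = 19:30 Raskir Prefecture.

19:30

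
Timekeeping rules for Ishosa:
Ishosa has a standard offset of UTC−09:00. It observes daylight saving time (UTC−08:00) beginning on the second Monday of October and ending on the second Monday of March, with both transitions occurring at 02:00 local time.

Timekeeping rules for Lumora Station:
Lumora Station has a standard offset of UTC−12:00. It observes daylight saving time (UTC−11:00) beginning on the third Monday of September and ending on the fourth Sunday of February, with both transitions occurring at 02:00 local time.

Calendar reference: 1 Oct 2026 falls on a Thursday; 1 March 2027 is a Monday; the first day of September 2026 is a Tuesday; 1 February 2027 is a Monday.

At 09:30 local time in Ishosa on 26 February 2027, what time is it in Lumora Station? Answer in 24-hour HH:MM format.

1 October 2026 is a Thursday, so the first Monday is October 5 and the second is October 12.
1 March 2027 is a Monday, so the first Monday is March 1 and the second is March 8.
26 February 2027 falls between 12 October 2026 and 8 March 2027, so daylight saving is in effect and Ishosa is at UTC−08:00.
09:30 Ishosa + 8h = 17:30 UTC.
1 September 2026 is a Tuesday, so the first Monday is September 7 and the third is September 21.
1 February 2027 is a Monday, so the first Sunday is February 7 and the fourth is February 28.
At the standard offset (UTC−12:00), 17:30 UTC − 12h = 05:30 Lumora Station standard time.
Daylight saving runs 21 September 2026 – 28 February 2027; the standard-time date in Lumora Station, 26 February 2027, is inside that window, so Lumora Station is at UTC−11:00.
17:30 UTC − 11h = 06:30 Lumora Station.

06:30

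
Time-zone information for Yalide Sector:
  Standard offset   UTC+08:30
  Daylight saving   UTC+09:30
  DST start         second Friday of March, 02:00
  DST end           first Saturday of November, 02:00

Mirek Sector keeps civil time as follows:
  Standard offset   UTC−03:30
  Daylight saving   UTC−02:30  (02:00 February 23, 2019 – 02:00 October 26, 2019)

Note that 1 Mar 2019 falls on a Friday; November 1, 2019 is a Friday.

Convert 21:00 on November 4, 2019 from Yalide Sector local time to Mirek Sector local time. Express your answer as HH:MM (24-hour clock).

09:00

1 March 2019 is a Friday, so the first Friday is March 1 and the second is March 8.
1 November 2019 is a Friday, so the first Saturday is November 2.
November 4, 2019 is outside the daylight-saving period (8 March – 2 November), so Yalide Sector is on standard time, UTC+08:30.
21:00 Yalide Sector − 8h30m = 12:30 UTC.
At the standard offset (UTC−03:30), 12:30 UTC − 3h30m = 09:00 Mirek Sector standard time.
The standard-time date in Mirek Sector, November 4, 2019, is outside the daylight-saving period (23 February – 26 October), so Mirek Sector is on standard time, UTC−03:30.
12:30 UTC − 3h30m = 09:00 Mirek Sector.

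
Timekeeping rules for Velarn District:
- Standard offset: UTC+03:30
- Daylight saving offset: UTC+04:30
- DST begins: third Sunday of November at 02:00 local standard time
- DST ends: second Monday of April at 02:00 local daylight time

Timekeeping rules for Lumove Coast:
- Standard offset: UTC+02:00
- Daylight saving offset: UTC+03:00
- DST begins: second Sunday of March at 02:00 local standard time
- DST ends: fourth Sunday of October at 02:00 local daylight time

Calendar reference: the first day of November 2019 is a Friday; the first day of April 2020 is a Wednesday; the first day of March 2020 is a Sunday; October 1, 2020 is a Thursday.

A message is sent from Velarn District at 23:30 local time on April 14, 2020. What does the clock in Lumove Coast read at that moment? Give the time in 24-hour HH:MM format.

1 November 2019 is a Friday, so the first Sunday is November 3 and the third is November 17.
1 April 2020 is a Wednesday, so the first Monday is April 6 and the second is April 13.
Daylight saving runs 17 November 2019 – 13 April 2020; April 14, 2020 is outside that window, so Velarn District is on standard time at UTC+03:30.
23:30 Velarn District − 3h30m = 20:00 UTC.
1 March 2020 is a Sunday, so the first Sunday is March 1 and the second is March 8.
1 October 2020 is a Thursday, so the first Sunday is October 4 and the fourth is October 25.
At the standard offset (UTC+02:00), 20:00 UTC + 2h = 22:00 Lumove Coast standard time.
The standard-time date in Lumove Coast, April 14, 2020, lies within the daylight-saving period (8 March – 25 October), so Lumove Coast is on daylight time, UTC+03:00.
20:00 UTC + 3h = 23:00 Lumove Coast.

23:00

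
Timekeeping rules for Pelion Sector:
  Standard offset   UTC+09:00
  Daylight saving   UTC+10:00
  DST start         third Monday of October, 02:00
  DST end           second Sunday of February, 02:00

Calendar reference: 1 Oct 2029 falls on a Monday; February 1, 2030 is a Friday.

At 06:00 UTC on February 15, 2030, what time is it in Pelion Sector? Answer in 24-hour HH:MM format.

1 October 2029 is a Monday, so the first Monday is October 1 and the third is October 15.
1 February 2030 is a Friday, so the first Sunday is February 3 and the second is February 10.
At the standard offset (UTC+09:00), 06:00 UTC + 9h = 15:00 Pelion Sector standard time.
Daylight saving runs 15 October 2029 – 10 February 2030; the standard-time date in Pelion Sector, February 15, 2030, is outside that window, so Pelion Sector is on standard time at UTC+09:00.
06:00 UTC + 9h = 15:00 local.

15:00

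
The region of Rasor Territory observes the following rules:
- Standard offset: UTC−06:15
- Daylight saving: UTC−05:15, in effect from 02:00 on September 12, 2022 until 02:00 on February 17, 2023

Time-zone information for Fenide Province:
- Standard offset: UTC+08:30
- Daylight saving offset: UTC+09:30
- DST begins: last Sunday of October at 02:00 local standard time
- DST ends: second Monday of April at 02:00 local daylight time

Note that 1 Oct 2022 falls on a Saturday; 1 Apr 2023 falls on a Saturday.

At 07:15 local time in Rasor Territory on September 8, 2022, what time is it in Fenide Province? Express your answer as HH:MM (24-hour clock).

September 8, 2022 does not fall between 12 September 2022 and 17 February 2023, so daylight saving is not in effect and Rasor Territory is at UTC−06:15.
07:15 Rasor Territory + 6h15m = 13:30 UTC.
1 October 2022 is a Saturday, so Sundays fall on 2, 9, 16, 23, 30; the last is October 30.
1 April 2023 is a Saturday, so the first Monday is April 3 and the second is April 10.
At the standard offset (UTC+08:30), 13:30 UTC + 8h30m = 22:00 Fenide Province standard time.
The standard-time date in Fenide Province, September 8, 2022, does not fall between 30 October 2022 and 10 April 2023, so daylight saving is not in effect and Fenide Province is at UTC+08:30.
13:30 UTC + 8h30m = 22:00 Fenide Province.

22:00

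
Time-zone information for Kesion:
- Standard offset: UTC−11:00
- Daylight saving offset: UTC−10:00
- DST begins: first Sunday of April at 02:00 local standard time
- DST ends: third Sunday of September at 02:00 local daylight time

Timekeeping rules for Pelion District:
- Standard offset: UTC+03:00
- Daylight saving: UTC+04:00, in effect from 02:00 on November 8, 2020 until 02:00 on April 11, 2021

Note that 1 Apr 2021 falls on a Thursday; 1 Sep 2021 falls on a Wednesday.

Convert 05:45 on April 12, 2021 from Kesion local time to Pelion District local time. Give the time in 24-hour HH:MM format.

1 April 2021 is a Thursday, so the first Sunday is April 4.
1 September 2021 is a Wednesday, so the first Sunday is September 5 and the third is September 19.
April 12, 2021 lies within the daylight-saving period (4 April – 19 September), so Kesion is on daylight time, UTC−10:00.
05:45 Kesion + 10h = 15:45 UTC.
At the standard offset (UTC+03:00), 15:45 UTC + 3h = 18:45 Pelion District standard time.
The standard-time date in Pelion District, April 12, 2021, does not fall between 8 November 2020 and 11 April 2021, so daylight saving is not in effect and Pelion District is at UTC+03:00.
15:45 UTC + 3h = 18:45 Pelion District.

18:45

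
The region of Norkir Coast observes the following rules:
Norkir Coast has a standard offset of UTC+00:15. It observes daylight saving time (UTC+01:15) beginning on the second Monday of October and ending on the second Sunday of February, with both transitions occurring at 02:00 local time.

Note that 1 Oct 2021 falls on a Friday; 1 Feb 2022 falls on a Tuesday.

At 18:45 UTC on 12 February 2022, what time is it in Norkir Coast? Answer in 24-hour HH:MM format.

20:00

1 October 2021 is a Friday, so the first Monday is October 4 and the second is October 11.
1 February 2022 is a Tuesday, so the first Sunday is February 6 and the second is February 13.
At the standard offset (UTC+00:15), 18:45 UTC + 0h15m = 19:00 Norkir Coast standard time.
The standard-time date in Norkir Coast, 12 February 2022, falls between 11 October 2021 and 13 February 2022, so daylight saving is in effect and Norkir Coast is at UTC+01:15.
18:45 UTC + 1h15m = 20:00 local.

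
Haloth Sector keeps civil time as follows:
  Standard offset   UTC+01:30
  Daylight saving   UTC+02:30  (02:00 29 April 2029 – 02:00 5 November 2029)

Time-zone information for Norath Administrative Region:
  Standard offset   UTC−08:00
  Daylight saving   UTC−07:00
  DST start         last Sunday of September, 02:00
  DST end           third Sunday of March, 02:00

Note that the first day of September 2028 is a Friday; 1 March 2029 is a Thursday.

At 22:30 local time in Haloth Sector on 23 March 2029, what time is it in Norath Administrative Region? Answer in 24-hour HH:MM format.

13:00

23 March 2029 is outside the daylight-saving period (29 April – 5 November), so Haloth Sector is on standard time, UTC+01:30.
22:30 Haloth Sector − 1h30m = 21:00 UTC.
1 September 2028 is a Friday, so Sundays fall on 3, 10, 17, 24; the last is September 24.
1 March 2029 is a Thursday, so the first Sunday is March 4 and the third is March 18.
At the standard offset (UTC−08:00), 21:00 UTC − 8h = 13:00 Norath Administrative Region standard time.
Daylight saving runs 24 September 2028 – 18 March 2029; the standard-time date in Norath Administrative Region, 23 March 2029, is outside that window, so Norath Administrative Region is on standard time at UTC−08:00.
21:00 UTC − 8h = 13:00 Norath Administrative Region.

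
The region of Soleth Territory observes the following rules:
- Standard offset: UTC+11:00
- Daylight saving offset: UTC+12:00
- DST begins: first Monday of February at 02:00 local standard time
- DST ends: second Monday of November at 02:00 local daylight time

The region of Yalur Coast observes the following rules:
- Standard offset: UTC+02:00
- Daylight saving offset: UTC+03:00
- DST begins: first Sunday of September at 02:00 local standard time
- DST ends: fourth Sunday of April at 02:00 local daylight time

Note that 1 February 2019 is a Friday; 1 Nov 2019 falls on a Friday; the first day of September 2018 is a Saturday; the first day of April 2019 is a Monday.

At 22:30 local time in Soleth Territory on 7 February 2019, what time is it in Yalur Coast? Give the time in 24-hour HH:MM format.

13:30

1 February 2019 is a Friday, so the first Monday is February 4.
1 November 2019 is a Friday, so the first Monday is November 4 and the second is November 11.
7 February 2019 falls between 4 February and 11 November, so daylight saving is in effect and Soleth Territory is at UTC+12:00.
22:30 Soleth Territory − 12h = 10:30 UTC.
1 September 2018 is a Saturday, so the first Sunday is September 2.
1 April 2019 is a Monday, so the first Sunday is April 7 and the fourth is April 28.
At the standard offset (UTC+02:00), 10:30 UTC + 2h = 12:30 Yalur Coast standard time.
The standard-time date in Yalur Coast, 7 February 2019, lies within the daylight-saving period (2 September 2018 – 28 April 2019), so Yalur Coast is on daylight time, UTC+03:00.
10:30 UTC + 3h = 13:30 Yalur Coast.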